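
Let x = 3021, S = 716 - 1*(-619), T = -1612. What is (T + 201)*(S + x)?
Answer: -6146316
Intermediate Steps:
S = 1335 (S = 716 + 619 = 1335)
(T + 201)*(S + x) = (-1612 + 201)*(1335 + 3021) = -1411*4356 = -6146316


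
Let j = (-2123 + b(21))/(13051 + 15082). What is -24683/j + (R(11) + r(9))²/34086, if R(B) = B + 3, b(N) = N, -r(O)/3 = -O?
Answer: 5917388761904/17912193 ≈ 3.3036e+5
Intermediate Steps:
r(O) = 3*O (r(O) = -(-3)*O = 3*O)
R(B) = 3 + B
j = -2102/28133 (j = (-2123 + 21)/(13051 + 15082) = -2102/28133 ≈ -0.074717)
-24683/j + (R(11) + r(9))²/34086 = -24683/(-2102/28133) + ((3 + 11) + 3*9)²/34086 = -24683*(-28133/2102) + (14 + 27)²*(1/34086) = 694406839/2102 + 41²*(1/34086) = 694406839/2102 + 1681*(1/34086) = 694406839/2102 + 1681/34086 = 5917388761904/17912193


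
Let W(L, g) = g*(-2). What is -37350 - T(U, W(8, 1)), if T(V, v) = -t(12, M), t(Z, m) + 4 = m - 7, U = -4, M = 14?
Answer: -37347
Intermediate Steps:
W(L, g) = -2*g
t(Z, m) = -11 + m (t(Z, m) = -4 + (m - 7) = -4 + (-7 + m) = -11 + m)
T(V, v) = -3 (T(V, v) = -(-11 + 14) = -1*3 = -3)
-37350 - T(U, W(8, 1)) = -37350 - 1*(-3) = -37350 + 3 = -37347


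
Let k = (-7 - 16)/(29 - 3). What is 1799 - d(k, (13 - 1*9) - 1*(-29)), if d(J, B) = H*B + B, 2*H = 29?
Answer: 2575/2 ≈ 1287.5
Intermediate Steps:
H = 29/2 (H = (½)*29 = 29/2 ≈ 14.500)
k = -23/26 ≈ -0.88461
d(J, B) = 31*B/2 (d(J, B) = 29*B/2 + B = 31*B/2)
1799 - d(k, (13 - 1*9) - 1*(-29)) = 1799 - 31*((13 - 1*9) - 1*(-29))/2 = 1799 - 31*((13 - 9) + 29)/2 = 1799 - 31*(4 + 29)/2 = 1799 - 31*33/2 = 1799 - 1*1023/2 = 1799 - 1023/2 = 2575/2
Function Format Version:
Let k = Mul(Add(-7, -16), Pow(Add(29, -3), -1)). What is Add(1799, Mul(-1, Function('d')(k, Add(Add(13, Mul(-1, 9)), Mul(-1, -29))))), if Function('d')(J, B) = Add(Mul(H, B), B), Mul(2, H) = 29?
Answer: Rational(2575, 2) ≈ 1287.5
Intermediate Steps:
H = Rational(29, 2) (H = Mul(Rational(1, 2), 29) = Rational(29, 2) ≈ 14.500)
k = Rational(-23, 26) (k = Mul(-23, Pow(26, -1)) = Mul(-23, Rational(1, 26)) = Rational(-23, 26) ≈ -0.88461)
Function('d')(J, B) = Mul(Rational(31, 2), B) (Function('d')(J, B) = Add(Mul(Rational(29, 2), B), B) = Mul(Rational(31, 2), B))
Add(1799, Mul(-1, Function('d')(k, Add(Add(13, Mul(-1, 9)), Mul(-1, -29))))) = Add(1799, Mul(-1, Mul(Rational(31, 2), Add(Add(13, Mul(-1, 9)), Mul(-1, -29))))) = Add(1799, Mul(-1, Mul(Rational(31, 2), Add(Add(13, -9), 29)))) = Add(1799, Mul(-1, Mul(Rational(31, 2), Add(4, 29)))) = Add(1799, Mul(-1, Mul(Rational(31, 2), 33))) = Add(1799, Mul(-1, Rational(1023, 2))) = Add(1799, Rational(-1023, 2)) = Rational(2575, 2)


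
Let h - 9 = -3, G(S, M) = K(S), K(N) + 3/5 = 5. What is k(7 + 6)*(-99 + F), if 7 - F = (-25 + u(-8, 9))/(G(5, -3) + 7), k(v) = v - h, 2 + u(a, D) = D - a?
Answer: -36358/57 ≈ -637.86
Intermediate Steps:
K(N) = 22/5 (K(N) = -3/5 + 5 = 22/5)
G(S, M) = 22/5
h = 6 (h = 9 - 3 = 6)
u(a, D) = -2 + D - a (u(a, D) = -2 + (D - a) = -2 + D - a)
k(v) = -6 + v (k(v) = v - 1*6 = v - 6 = -6 + v)
F = 449/57 (F = 7 - (-25 + (-2 + 9 - 1*(-8)))/(22/5 + 7) = 7 - (-25 + (-2 + 9 + 8))/57/5 = 7 - (-25 + 15)*5/57 = 7 - (-10)*5/57 = 7 - 1*(-50/57) = 7 + 50/57 = 449/57 ≈ 7.8772)
k(7 + 6)*(-99 + F) = (-6 + (7 + 6))*(-99 + 449/57) = (-6 + 13)*(-5194/57) = 7*(-5194/57) = -36358/57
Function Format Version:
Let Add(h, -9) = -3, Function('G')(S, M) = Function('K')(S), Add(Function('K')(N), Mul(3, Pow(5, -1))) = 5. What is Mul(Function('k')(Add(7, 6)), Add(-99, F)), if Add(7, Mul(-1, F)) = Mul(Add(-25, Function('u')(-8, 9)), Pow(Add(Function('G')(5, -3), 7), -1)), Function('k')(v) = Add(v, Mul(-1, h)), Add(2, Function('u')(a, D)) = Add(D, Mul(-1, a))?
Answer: Rational(-36358, 57) ≈ -637.86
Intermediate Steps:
Function('K')(N) = Rational(22, 5) (Function('K')(N) = Add(Rational(-3, 5), 5) = Rational(22, 5))
Function('G')(S, M) = Rational(22, 5)
h = 6 (h = Add(9, -3) = 6)
Function('u')(a, D) = Add(-2, D, Mul(-1, a)) (Function('u')(a, D) = Add(-2, Add(D, Mul(-1, a))) = Add(-2, D, Mul(-1, a)))
Function('k')(v) = Add(-6, v) (Function('k')(v) = Add(v, Mul(-1, 6)) = Add(v, -6) = Add(-6, v))
F = Rational(449, 57) (F = Add(7, Mul(-1, Mul(Add(-25, Add(-2, 9, Mul(-1, -8))), Pow(Add(Rational(22, 5), 7), -1)))) = Add(7, Mul(-1, Mul(Add(-25, Add(-2, 9, 8)), Pow(Rational(57, 5), -1)))) = Add(7, Mul(-1, Mul(Add(-25, 15), Rational(5, 57)))) = Add(7, Mul(-1, Mul(-10, Rational(5, 57)))) = Add(7, Mul(-1, Rational(-50, 57))) = Add(7, Rational(50, 57)) = Rational(449, 57) ≈ 7.8772)
Mul(Function('k')(Add(7, 6)), Add(-99, F)) = Mul(Add(-6, Add(7, 6)), Add(-99, Rational(449, 57))) = Mul(Add(-6, 13), Rational(-5194, 57)) = Mul(7, Rational(-5194, 57)) = Rational(-36358, 57)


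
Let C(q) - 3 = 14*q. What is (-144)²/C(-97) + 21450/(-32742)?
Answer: -118000477/7394235 ≈ -15.958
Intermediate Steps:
C(q) = 3 + 14*q
(-144)²/C(-97) + 21450/(-32742) = (-144)²/(3 + 14*(-97)) + 21450/(-32742) = 20736/(3 - 1358) + 21450*(-1/32742) = 20736/(-1355) - 3575/5457 = 20736*(-1/1355) - 3575/5457 = -20736/1355 - 3575/5457 = -118000477/7394235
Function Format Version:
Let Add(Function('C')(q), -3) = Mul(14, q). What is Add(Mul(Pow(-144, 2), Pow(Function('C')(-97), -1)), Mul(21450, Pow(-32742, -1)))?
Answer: Rational(-118000477, 7394235) ≈ -15.958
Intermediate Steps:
Function('C')(q) = Add(3, Mul(14, q))
Add(Mul(Pow(-144, 2), Pow(Function('C')(-97), -1)), Mul(21450, Pow(-32742, -1))) = Add(Mul(Pow(-144, 2), Pow(Add(3, Mul(14, -97)), -1)), Mul(21450, Pow(-32742, -1))) = Add(Mul(20736, Pow(Add(3, -1358), -1)), Mul(21450, Rational(-1, 32742))) = Add(Mul(20736, Pow(-1355, -1)), Rational(-3575, 5457)) = Add(Mul(20736, Rational(-1, 1355)), Rational(-3575, 5457)) = Add(Rational(-20736, 1355), Rational(-3575, 5457)) = Rational(-118000477, 7394235)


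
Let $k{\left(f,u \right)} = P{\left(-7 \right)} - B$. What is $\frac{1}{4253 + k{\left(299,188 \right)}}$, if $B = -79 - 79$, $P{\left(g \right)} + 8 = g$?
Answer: $\frac{1}{4396} \approx 0.00022748$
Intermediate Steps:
$P{\left(g \right)} = -8 + g$
$B = -158$ ($B = -79 - 79 = -158$)
$k{\left(f,u \right)} = 143$ ($k{\left(f,u \right)} = \left(-8 - 7\right) - -158 = -15 + 158 = 143$)
$\frac{1}{4253 + k{\left(299,188 \right)}} = \frac{1}{4253 + 143} = \frac{1}{4396}$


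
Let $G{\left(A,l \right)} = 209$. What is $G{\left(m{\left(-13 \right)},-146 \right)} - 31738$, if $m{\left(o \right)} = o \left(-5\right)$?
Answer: $-31529$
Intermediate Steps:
$m{\left(o \right)} = - 5 o$
$G{\left(m{\left(-13 \right)},-146 \right)} - 31738 = 209 - 31738 = -31529$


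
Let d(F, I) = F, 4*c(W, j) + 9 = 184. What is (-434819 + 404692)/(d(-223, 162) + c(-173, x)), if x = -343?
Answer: 120508/717 ≈ 168.07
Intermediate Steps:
c(W, j) = 175/4 (c(W, j) = -9/4 + (¼)*184 = -9/4 + 46 = 175/4)
(-434819 + 404692)/(d(-223, 162) + c(-173, x)) = (-434819 + 404692)/(-223 + 175/4) = -30127/(-717/4) = -30127*(-4/717) = 120508/717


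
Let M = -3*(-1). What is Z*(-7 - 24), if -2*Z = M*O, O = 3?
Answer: 279/2 ≈ 139.50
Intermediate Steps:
M = 3
Z = -9/2 (Z = -3*3/2 = -½*9 = -9/2 ≈ -4.5000)
Z*(-7 - 24) = -9*(-7 - 24)/2 = -9/2*(-31) = 279/2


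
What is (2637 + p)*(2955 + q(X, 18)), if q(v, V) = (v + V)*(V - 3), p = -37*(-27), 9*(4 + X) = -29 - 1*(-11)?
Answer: 11398860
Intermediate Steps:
X = -6 (X = -4 + (-29 - 1*(-11))/9 = -4 + (-29 + 11)/9 = -4 + (⅑)*(-18) = -4 - 2 = -6)
p = 999
q(v, V) = (-3 + V)*(V + v) (q(v, V) = (V + v)*(-3 + V) = (-3 + V)*(V + v))
(2637 + p)*(2955 + q(X, 18)) = (2637 + 999)*(2955 + (18² - 3*18 - 3*(-6) + 18*(-6))) = 3636*(2955 + (324 - 54 + 18 - 108)) = 3636*(2955 + 180) = 3636*3135 = 11398860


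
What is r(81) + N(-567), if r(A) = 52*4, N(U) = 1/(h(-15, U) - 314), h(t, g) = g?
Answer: 183247/881 ≈ 208.00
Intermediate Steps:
N(U) = 1/(-314 + U) (N(U) = 1/(U - 314) = 1/(-314 + U))
r(A) = 208
r(81) + N(-567) = 208 + 1/(-314 - 567) = 208 + 1/(-881) = 208 - 1/881 = 183247/881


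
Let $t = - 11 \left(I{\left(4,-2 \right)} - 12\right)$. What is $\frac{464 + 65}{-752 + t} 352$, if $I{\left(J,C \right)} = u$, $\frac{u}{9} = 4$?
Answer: $- \frac{23276}{127} \approx -183.28$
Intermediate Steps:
$u = 36$ ($u = 9 \cdot 4 = 36$)
$I{\left(J,C \right)} = 36$
$t = -264$ ($t = - 11 \left(36 - 12\right) = \left(-11\right) 24 = -264$)
$\frac{464 + 65}{-752 + t} 352 = \frac{464 + 65}{-752 - 264} \cdot 352 = \frac{529}{-1016} \cdot 352 = 529 \left(- \frac{1}{1016}\right) 352 = \left(- \frac{529}{1016}\right) 352 = - \frac{23276}{127}$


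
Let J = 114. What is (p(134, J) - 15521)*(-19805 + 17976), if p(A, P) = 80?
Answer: 28241589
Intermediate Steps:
(p(134, J) - 15521)*(-19805 + 17976) = (80 - 15521)*(-19805 + 17976) = -15441*(-1829) = 28241589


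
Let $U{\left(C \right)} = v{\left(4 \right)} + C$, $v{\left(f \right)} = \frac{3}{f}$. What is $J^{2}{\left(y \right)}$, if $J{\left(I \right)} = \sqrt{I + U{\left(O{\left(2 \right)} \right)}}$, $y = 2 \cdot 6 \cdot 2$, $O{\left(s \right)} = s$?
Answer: $\frac{107}{4} \approx 26.75$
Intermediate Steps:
$y = 24$ ($y = 12 \cdot 2 = 24$)
$U{\left(C \right)} = \frac{3}{4} + C$
$J{\left(I \right)} = \sqrt{\frac{11}{4} + I}$ ($J{\left(I \right)} = \sqrt{I + \left(\frac{3}{4} + 2\right)} = \sqrt{I + \frac{11}{4}} = \sqrt{\frac{11}{4} + I}$)
$J^{2}{\left(y \right)} = \left(\frac{\sqrt{11 + 4 \cdot 24}}{2}\right)^{2} = \left(\frac{\sqrt{11 + 96}}{2}\right)^{2} = \left(\frac{\sqrt{107}}{2}\right)^{2} = \frac{107}{4}$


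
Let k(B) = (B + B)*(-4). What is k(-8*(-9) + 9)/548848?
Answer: -81/68606 ≈ -0.0011807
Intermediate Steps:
k(B) = -8*B (k(B) = (2*B)*(-4) = -8*B)
k(-8*(-9) + 9)/548848 = -8*(-8*(-9) + 9)/548848 = -8*(72 + 9)*(1/548848) = -8*81*(1/548848) = -648*1/548848 = -81/68606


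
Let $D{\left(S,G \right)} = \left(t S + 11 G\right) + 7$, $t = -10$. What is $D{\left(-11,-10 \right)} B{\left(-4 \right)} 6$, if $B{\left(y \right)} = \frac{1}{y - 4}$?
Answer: $- \frac{21}{4} \approx -5.25$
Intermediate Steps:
$D{\left(S,G \right)} = 7 - 10 S + 11 G$ ($D{\left(S,G \right)} = \left(- 10 S + 11 G\right) + 7 = 7 - 10 S + 11 G$)
$B{\left(y \right)} = \frac{1}{-4 + y}$
$D{\left(-11,-10 \right)} B{\left(-4 \right)} 6 = \left(7 - -110 + 11 \left(-10\right)\right) \frac{1}{-4 - 4} \cdot 6 = \left(7 + 110 - 110\right) \frac{1}{-8} \cdot 6 = 7 \left(\left(- \frac{1}{8}\right) 6\right) = 7 \left(- \frac{3}{4}\right) = - \frac{21}{4}$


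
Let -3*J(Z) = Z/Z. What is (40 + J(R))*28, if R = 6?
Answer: 3332/3 ≈ 1110.7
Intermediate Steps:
J(Z) = -1/3 (J(Z) = -Z/(3*Z) = -1/3*1 = -1/3)
(40 + J(R))*28 = (40 - 1/3)*28 = (119/3)*28 = 3332/3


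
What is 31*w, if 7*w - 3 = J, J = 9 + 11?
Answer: 713/7 ≈ 101.86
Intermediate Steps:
J = 20
w = 23/7 (w = 3/7 + (1/7)*20 = 3/7 + 20/7 = 23/7 ≈ 3.2857)
31*w = 31*(23/7) = 713/7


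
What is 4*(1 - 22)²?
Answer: 1764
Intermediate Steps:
4*(1 - 22)² = 4*(-21)² = 4*441 = 1764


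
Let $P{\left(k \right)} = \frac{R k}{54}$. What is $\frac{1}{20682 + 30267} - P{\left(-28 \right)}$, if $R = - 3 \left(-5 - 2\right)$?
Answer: $\frac{554779}{50949} \approx 10.889$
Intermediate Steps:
$R = 21$ ($R = \left(-3\right) \left(-7\right) = 21$)
$P{\left(k \right)} = \frac{7 k}{18}$ ($P{\left(k \right)} = \frac{21 k}{54} = 21 k \frac{1}{54} = \frac{7 k}{18}$)
$\frac{1}{20682 + 30267} - P{\left(-28 \right)} = \frac{1}{20682 + 30267} - \frac{7}{18} \left(-28\right) = \frac{1}{50949} - - \frac{98}{9} = \frac{1}{50949} + \frac{98}{9} = \frac{554779}{50949}$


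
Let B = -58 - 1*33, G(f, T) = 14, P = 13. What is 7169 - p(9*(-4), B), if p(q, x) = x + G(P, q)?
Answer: 7246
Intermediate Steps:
B = -91 (B = -58 - 33 = -91)
p(q, x) = 14 + x (p(q, x) = x + 14 = 14 + x)
7169 - p(9*(-4), B) = 7169 - (14 - 91) = 7169 - 1*(-77) = 7169 + 77 = 7246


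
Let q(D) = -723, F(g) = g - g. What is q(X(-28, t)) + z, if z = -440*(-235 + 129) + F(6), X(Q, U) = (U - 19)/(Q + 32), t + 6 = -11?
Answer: 45917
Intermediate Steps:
t = -17 (t = -6 - 11 = -17)
F(g) = 0
X(Q, U) = (-19 + U)/(32 + Q)
z = 46640 (z = -440*(-235 + 129) + 0 = -440*(-106) + 0 = 46640 + 0 = 46640)
q(X(-28, t)) + z = -723 + 46640 = 45917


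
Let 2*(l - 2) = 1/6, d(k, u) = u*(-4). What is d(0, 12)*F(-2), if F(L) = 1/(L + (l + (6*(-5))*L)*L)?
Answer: 288/757 ≈ 0.38045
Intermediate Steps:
d(k, u) = -4*u
l = 25/12 (l = 2 + (½)/6 = 2 + (½)*(⅙) = 2 + 1/12 = 25/12 ≈ 2.0833)
F(L) = 1/(L + L*(25/12 - 30*L)) (F(L) = 1/(L + (25/12 + (6*(-5))*L)*L) = 1/(L + (25/12 - 30*L)*L) = 1/(L + L*(25/12 - 30*L)))
d(0, 12)*F(-2) = (-4*12)*(12/(-2*(37 - 360*(-2)))) = -576*(-1)/(2*(37 + 720)) = -576*(-1)/(2*757) = -48*(-6/757) = 288/757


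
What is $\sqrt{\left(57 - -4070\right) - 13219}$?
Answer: $2 i \sqrt{2273} \approx 95.352 i$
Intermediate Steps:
$\sqrt{\left(57 - -4070\right) - 13219} = \sqrt{\left(57 + 4070\right) - 13219} = \sqrt{4127 - 13219} = \sqrt{-9092} = 2 i \sqrt{2273}$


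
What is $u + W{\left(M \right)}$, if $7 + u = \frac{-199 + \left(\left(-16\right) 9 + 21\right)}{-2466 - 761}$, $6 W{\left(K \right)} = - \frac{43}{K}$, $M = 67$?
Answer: $- \frac{1298585}{185322} \approx -7.0072$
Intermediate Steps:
$W{\left(K \right)} = - \frac{43}{6 K}$ ($W{\left(K \right)} = \frac{\left(-43\right) \frac{1}{K}}{6} = - \frac{43}{6 K}$)
$u = - \frac{3181}{461}$ ($u = -7 + \frac{-199 + \left(\left(-16\right) 9 + 21\right)}{-2466 - 761} = -7 + \frac{-199 + \left(-144 + 21\right)}{-3227} = -7 + \left(-199 - 123\right) \left(- \frac{1}{3227}\right) = -7 - - \frac{46}{461} = -7 + \frac{46}{461} = - \frac{3181}{461} \approx -6.9002$)
$u + W{\left(M \right)} = - \frac{3181}{461} - \frac{43}{6 \cdot 67} = - \frac{3181}{461} - \frac{43}{402} = - \frac{1298585}{185322}$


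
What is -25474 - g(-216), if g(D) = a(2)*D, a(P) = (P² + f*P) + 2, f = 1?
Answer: -23746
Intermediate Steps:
a(P) = 2 + P + P² (a(P) = (P² + 1*P) + 2 = (P² + P) + 2 = (P + P²) + 2 = 2 + P + P²)
g(D) = 8*D (g(D) = (2 + 2 + 2²)*D = (2 + 2 + 4)*D = 8*D)
-25474 - g(-216) = -25474 - 8*(-216) = -25474 - 1*(-1728) = -25474 + 1728 = -23746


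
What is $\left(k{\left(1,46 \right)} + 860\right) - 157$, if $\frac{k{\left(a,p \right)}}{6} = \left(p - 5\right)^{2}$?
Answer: $10789$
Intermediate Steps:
$k{\left(a,p \right)} = 6 \left(-5 + p\right)^{2}$ ($k{\left(a,p \right)} = 6 \left(p - 5\right)^{2} = 6 \left(-5 + p\right)^{2}$)
$\left(k{\left(1,46 \right)} + 860\right) - 157 = \left(6 \left(-5 + 46\right)^{2} + 860\right) - 157 = \left(6 \cdot 41^{2} + 860\right) - 157 = \left(6 \cdot 1681 + 860\right) - 157 = \left(10086 + 860\right) - 157 = 10946 - 157 = 10789$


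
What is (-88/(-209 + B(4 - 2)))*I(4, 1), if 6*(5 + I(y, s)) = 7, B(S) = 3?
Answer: -506/309 ≈ -1.6375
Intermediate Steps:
I(y, s) = -23/6 (I(y, s) = -5 + (1/6)*7 = -5 + 7/6 = -23/6)
(-88/(-209 + B(4 - 2)))*I(4, 1) = -88/(-209 + 3)*(-23/6) = -88/(-206)*(-23/6) = -88*(-1/206)*(-23/6) = (44/103)*(-23/6) = -506/309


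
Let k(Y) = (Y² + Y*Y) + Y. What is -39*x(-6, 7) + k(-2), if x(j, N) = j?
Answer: 240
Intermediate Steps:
k(Y) = Y + 2*Y² (k(Y) = (Y² + Y²) + Y = 2*Y² + Y = Y + 2*Y²)
-39*x(-6, 7) + k(-2) = -39*(-6) - 2*(1 + 2*(-2)) = 234 - 2*(1 - 4) = 234 - 2*(-3) = 234 + 6 = 240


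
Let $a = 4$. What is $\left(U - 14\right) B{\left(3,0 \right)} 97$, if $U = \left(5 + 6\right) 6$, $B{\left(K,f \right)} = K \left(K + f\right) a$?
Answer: $181584$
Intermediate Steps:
$B{\left(K,f \right)} = 4 K \left(K + f\right)$ ($B{\left(K,f \right)} = K \left(K + f\right) 4 = 4 K \left(K + f\right)$)
$U = 66$ ($U = 11 \cdot 6 = 66$)
$\left(U - 14\right) B{\left(3,0 \right)} 97 = \left(66 - 14\right) 4 \cdot 3 \left(3 + 0\right) 97 = \left(66 - 14\right) 4 \cdot 3 \cdot 3 \cdot 97 = 52 \cdot 36 \cdot 97 = 1872 \cdot 97 = 181584$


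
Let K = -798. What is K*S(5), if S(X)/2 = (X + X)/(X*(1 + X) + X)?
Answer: -456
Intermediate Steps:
S(X) = 4*X/(X + X*(1 + X)) (S(X) = 2*((X + X)/(X*(1 + X) + X)) = 2*((2*X)/(X + X*(1 + X))) = 2*(2*X/(X + X*(1 + X))) = 4*X/(X + X*(1 + X)))
K*S(5) = -3192/(2 + 5) = -3192/7 = -798*4/7 = -456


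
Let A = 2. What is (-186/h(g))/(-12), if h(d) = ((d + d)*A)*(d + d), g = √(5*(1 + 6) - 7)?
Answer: 31/448 ≈ 0.069196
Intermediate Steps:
g = 2*√7 (g = √(5*7 - 7) = √(35 - 7) = √28 = 2*√7 ≈ 5.2915)
h(d) = 8*d² (h(d) = ((d + d)*2)*(d + d) = ((2*d)*2)*(2*d) = (4*d)*(2*d) = 8*d²)
(-186/h(g))/(-12) = (-186/(8*(2*√7)²))/(-12) = -(-31)/(2*(8*28)) = -(-31)/(2*224) = -1/12*(-93/112) = 31/448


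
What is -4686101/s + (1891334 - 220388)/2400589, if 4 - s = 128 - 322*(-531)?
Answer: 11535311399765/410755181434 ≈ 28.083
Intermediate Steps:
s = -171106 (s = 4 - (128 - 322*(-531)) = 4 - (128 + 170982) = 4 - 1*171110 = 4 - 171110 = -171106)
-4686101/s + (1891334 - 220388)/2400589 = -4686101/(-171106) + (1891334 - 220388)/2400589 = -4686101*(-1/171106) + 1670946*(1/2400589) = 4686101/171106 + 1670946/2400589 = 11535311399765/410755181434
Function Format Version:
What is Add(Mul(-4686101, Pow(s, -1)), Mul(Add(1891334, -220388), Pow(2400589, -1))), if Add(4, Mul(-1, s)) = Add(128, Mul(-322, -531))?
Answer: Rational(11535311399765, 410755181434) ≈ 28.083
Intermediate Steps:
s = -171106 (s = Add(4, Mul(-1, Add(128, Mul(-322, -531)))) = Add(4, Mul(-1, Add(128, 170982))) = Add(4, Mul(-1, 171110)) = Add(4, -171110) = -171106)
Add(Mul(-4686101, Pow(s, -1)), Mul(Add(1891334, -220388), Pow(2400589, -1))) = Add(Mul(-4686101, Pow(-171106, -1)), Mul(Add(1891334, -220388), Pow(2400589, -1))) = Add(Mul(-4686101, Rational(-1, 171106)), Mul(1670946, Rational(1, 2400589))) = Add(Rational(4686101, 171106), Rational(1670946, 2400589)) = Rational(11535311399765, 410755181434)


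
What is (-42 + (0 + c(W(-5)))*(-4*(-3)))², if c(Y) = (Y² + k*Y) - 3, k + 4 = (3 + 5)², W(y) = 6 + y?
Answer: 427716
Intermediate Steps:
k = 60 (k = -4 + (3 + 5)² = -4 + 8² = -4 + 64 = 60)
c(Y) = -3 + Y² + 60*Y (c(Y) = (Y² + 60*Y) - 3 = -3 + Y² + 60*Y)
(-42 + (0 + c(W(-5)))*(-4*(-3)))² = (-42 + (0 + (-3 + (6 - 5)² + 60*(6 - 5)))*(-4*(-3)))² = (-42 + (0 + (-3 + 1² + 60*1))*12)² = (-42 + (0 + (-3 + 1 + 60))*12)² = (-42 + (0 + 58)*12)² = (-42 + 58*12)² = (-42 + 696)² = 654² = 427716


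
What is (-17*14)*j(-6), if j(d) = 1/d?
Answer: 119/3 ≈ 39.667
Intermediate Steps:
(-17*14)*j(-6) = -17*14/(-6) = -238*(-⅙) = 119/3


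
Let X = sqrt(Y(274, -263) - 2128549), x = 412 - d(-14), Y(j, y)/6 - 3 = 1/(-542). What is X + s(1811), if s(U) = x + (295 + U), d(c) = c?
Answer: 2532 + 4*I*sqrt(9770090374)/271 ≈ 2532.0 + 1458.9*I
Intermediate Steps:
Y(j, y) = 4875/271 (Y(j, y) = 18 + 6/(-542) = 18 + 6*(-1/542) = 18 - 3/271 = 4875/271)
x = 426 (x = 412 - 1*(-14) = 412 + 14 = 426)
s(U) = 721 + U (s(U) = 426 + (295 + U) = 721 + U)
X = 4*I*sqrt(9770090374)/271 (X = sqrt(4875/271 - 2128549) = sqrt(-576831904/271) = 4*I*sqrt(9770090374)/271 ≈ 1458.9*I)
X + s(1811) = 4*I*sqrt(9770090374)/271 + (721 + 1811) = 4*I*sqrt(9770090374)/271 + 2532 = 2532 + 4*I*sqrt(9770090374)/271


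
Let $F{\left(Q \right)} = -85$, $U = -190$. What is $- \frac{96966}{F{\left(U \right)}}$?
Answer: $\frac{96966}{85} \approx 1140.8$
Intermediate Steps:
$- \frac{96966}{F{\left(U \right)}} = - \frac{96966}{-85} = \left(-96966\right) \left(- \frac{1}{85}\right) = \frac{96966}{85}$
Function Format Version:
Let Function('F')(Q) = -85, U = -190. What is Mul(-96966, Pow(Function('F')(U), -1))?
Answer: Rational(96966, 85) ≈ 1140.8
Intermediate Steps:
Mul(-96966, Pow(Function('F')(U), -1)) = Mul(-96966, Pow(-85, -1)) = Mul(-96966, Rational(-1, 85)) = Rational(96966, 85)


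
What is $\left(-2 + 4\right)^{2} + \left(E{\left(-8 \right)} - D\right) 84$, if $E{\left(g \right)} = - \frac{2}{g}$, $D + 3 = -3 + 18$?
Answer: $-983$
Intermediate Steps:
$D = 12$ ($D = -3 + \left(-3 + 18\right) = -3 + 15 = 12$)
$\left(-2 + 4\right)^{2} + \left(E{\left(-8 \right)} - D\right) 84 = \left(-2 + 4\right)^{2} + \left(- \frac{2}{-8} - 12\right) 84 = 2^{2} + \left(\left(-2\right) \left(- \frac{1}{8}\right) - 12\right) 84 = 4 + \left(\frac{1}{4} - 12\right) 84 = 4 - 987 = -983$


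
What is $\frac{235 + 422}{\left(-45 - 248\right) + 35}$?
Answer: $- \frac{219}{86} \approx -2.5465$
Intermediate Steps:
$\frac{235 + 422}{\left(-45 - 248\right) + 35} = \frac{657}{\left(-45 - 248\right) + 35} = \frac{657}{-293 + 35} = \frac{657}{-258} = 657 \left(- \frac{1}{258}\right) = - \frac{219}{86}$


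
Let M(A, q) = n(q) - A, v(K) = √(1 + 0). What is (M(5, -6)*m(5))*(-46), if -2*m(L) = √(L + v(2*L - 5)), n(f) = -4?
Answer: -207*√6 ≈ -507.04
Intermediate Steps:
v(K) = 1 (v(K) = √1 = 1)
m(L) = -√(1 + L)/2 (m(L) = -√(L + 1)/2 = -√(1 + L)/2)
M(A, q) = -4 - A
(M(5, -6)*m(5))*(-46) = ((-4 - 1*5)*(-√(1 + 5)/2))*(-46) = ((-4 - 5)*(-√6/2))*(-46) = -(-9)*√6/2*(-46) = (9*√6/2)*(-46) = -207*√6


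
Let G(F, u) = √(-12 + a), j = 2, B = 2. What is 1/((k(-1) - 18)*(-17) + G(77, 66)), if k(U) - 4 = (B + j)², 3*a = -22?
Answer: -51/1763 - I*√174/3526 ≈ -0.028928 - 0.003741*I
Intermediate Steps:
a = -22/3 (a = (⅓)*(-22) = -22/3 ≈ -7.3333)
G(F, u) = I*√174/3 (G(F, u) = √(-12 - 22/3) = √(-58/3) = I*√174/3)
k(U) = 20 (k(U) = 4 + (2 + 2)² = 4 + 4² = 4 + 16 = 20)
1/((k(-1) - 18)*(-17) + G(77, 66)) = 1/((20 - 18)*(-17) + I*√174/3) = 1/(2*(-17) + I*√174/3) = 1/(-34 + I*√174/3)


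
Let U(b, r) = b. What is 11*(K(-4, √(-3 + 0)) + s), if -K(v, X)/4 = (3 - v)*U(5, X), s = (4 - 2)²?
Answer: -1496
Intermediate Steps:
s = 4 (s = 2² = 4)
K(v, X) = -60 + 20*v (K(v, X) = -4*(3 - v)*5 = -4*(15 - 5*v) = -60 + 20*v)
11*(K(-4, √(-3 + 0)) + s) = 11*((-60 + 20*(-4)) + 4) = 11*((-60 - 80) + 4) = 11*(-140 + 4) = 11*(-136) = -1496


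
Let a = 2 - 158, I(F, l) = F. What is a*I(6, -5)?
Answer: -936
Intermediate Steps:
a = -156
a*I(6, -5) = -156*6 = -936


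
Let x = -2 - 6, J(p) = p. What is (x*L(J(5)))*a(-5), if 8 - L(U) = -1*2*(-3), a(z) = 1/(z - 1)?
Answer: 8/3 ≈ 2.6667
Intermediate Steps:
x = -8
a(z) = 1/(-1 + z)
L(U) = 2 (L(U) = 8 - (-1*2)*(-3) = 8 - (-2)*(-3) = 8 - 1*6 = 8 - 6 = 2)
(x*L(J(5)))*a(-5) = (-8*2)/(-1 - 5) = -16/(-6) = -16*(-1/6) = 8/3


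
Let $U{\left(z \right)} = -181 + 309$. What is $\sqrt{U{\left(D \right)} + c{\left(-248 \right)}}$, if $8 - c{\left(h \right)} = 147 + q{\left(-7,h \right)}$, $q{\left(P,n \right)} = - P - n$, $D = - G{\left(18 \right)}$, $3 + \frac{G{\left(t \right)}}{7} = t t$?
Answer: $i \sqrt{266} \approx 16.31 i$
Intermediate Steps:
$G{\left(t \right)} = -21 + 7 t^{2}$ ($G{\left(t \right)} = -21 + 7 t t = -21 + 7 t^{2}$)
$D = -2247$ ($D = - (-21 + 7 \cdot 18^{2}) = - (-21 + 7 \cdot 324) = - (-21 + 2268) = \left(-1\right) 2247 = -2247$)
$U{\left(z \right)} = 128$
$c{\left(h \right)} = -146 + h$ ($c{\left(h \right)} = 8 - \left(147 - \left(-7 + h\right)\right) = 8 - \left(154 - h\right) = 8 + \left(-154 + h\right) = -146 + h$)
$\sqrt{U{\left(D \right)} + c{\left(-248 \right)}} = \sqrt{128 - 394} = \sqrt{-266} = i \sqrt{266}$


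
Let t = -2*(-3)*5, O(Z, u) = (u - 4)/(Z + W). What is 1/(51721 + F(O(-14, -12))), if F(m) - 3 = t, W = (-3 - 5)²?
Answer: 1/51754 ≈ 1.9322e-5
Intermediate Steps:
W = 64 (W = (-8)² = 64)
O(Z, u) = (-4 + u)/(64 + Z) (O(Z, u) = (u - 4)/(Z + 64) = (-4 + u)/(64 + Z))
t = 30 (t = 6*5 = 30)
F(m) = 33 (F(m) = 3 + 30 = 33)
1/(51721 + F(O(-14, -12))) = 1/(51721 + 33) = 1/51754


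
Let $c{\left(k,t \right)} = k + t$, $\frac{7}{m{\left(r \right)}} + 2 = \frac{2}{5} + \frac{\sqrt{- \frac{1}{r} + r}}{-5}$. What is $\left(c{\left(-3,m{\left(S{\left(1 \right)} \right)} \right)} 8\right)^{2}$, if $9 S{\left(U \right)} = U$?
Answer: $\frac{36 \left(- 3401 i + 472 \sqrt{5}\right)}{- 31 i + 12 \sqrt{5}} \approx 2864.4 - 1253.7 i$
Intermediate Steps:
$S{\left(U \right)} = \frac{U}{9}$
$m{\left(r \right)} = \frac{7}{- \frac{8}{5} - \frac{\sqrt{r - \frac{1}{r}}}{5}}$ ($m{\left(r \right)} = \frac{7}{-2 + \left(\frac{2}{5} + \frac{\sqrt{- \frac{1}{r} + r}}{-5}\right)} = \frac{7}{-2 + \left(2 \cdot \frac{1}{5} + \sqrt{r - \frac{1}{r}} \left(- \frac{1}{5}\right)\right)} = \frac{7}{-2 - \left(- \frac{2}{5} + \frac{\sqrt{r - \frac{1}{r}}}{5}\right)} = \frac{7}{- \frac{8}{5} - \frac{\sqrt{r - \frac{1}{r}}}{5}}$)
$\left(c{\left(-3,m{\left(S{\left(1 \right)} \right)} \right)} 8\right)^{2} = \left(\left(-3 - \frac{35}{8 + \sqrt{\frac{1}{9} \cdot 1 - \frac{1}{\frac{1}{9} \cdot 1}}}\right) 8\right)^{2} = \left(\left(-3 - \frac{35}{8 + \sqrt{\frac{1}{9} - \frac{1}{\frac{1}{9}}}}\right) 8\right)^{2} = \left(\left(-3 - \frac{35}{8 + \sqrt{\frac{1}{9} - 9}}\right) 8\right)^{2} = \left(\left(-3 - \frac{35}{8 + \sqrt{- \frac{80}{9}}}\right) 8\right)^{2} = \left(\left(-3 - \frac{35}{8 + \frac{4 i \sqrt{5}}{3}}\right) 8\right)^{2} = \left(-24 - \frac{280}{8 + \frac{4 i \sqrt{5}}{3}}\right)^{2}$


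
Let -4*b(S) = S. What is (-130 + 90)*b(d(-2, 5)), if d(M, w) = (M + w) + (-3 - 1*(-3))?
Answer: 30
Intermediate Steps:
d(M, w) = M + w (d(M, w) = (M + w) + (-3 + 3) = (M + w) + 0 = M + w)
b(S) = -S/4
(-130 + 90)*b(d(-2, 5)) = (-130 + 90)*(-(-2 + 5)/4) = -(-10)*3 = -40*(-3/4) = 30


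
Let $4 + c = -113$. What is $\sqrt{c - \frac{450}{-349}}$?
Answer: $\frac{3 i \sqrt{1565963}}{349} \approx 10.757 i$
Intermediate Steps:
$c = -117$ ($c = -4 - 113 = -117$)
$\sqrt{c - \frac{450}{-349}} = \sqrt{-117 - \frac{450}{-349}} = \sqrt{-117 - - \frac{450}{349}} = \sqrt{-117 + \frac{450}{349}} = \sqrt{- \frac{40383}{349}} = \frac{3 i \sqrt{1565963}}{349}$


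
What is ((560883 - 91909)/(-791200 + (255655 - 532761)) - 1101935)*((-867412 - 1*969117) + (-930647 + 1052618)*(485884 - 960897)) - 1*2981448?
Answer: 34103399175529901602840/534153 ≈ 6.3846e+16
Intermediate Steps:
((560883 - 91909)/(-791200 + (255655 - 532761)) - 1101935)*((-867412 - 1*969117) + (-930647 + 1052618)*(485884 - 960897)) - 1*2981448 = (468974/(-791200 - 277106) - 1101935)*((-867412 - 969117) + 121971*(-475013)) - 2981448 = (468974/(-1068306) - 1101935)*(-1836529 - 57937810623) - 2981448 = (468974*(-1/1068306) - 1101935)*(-57939647152) - 2981448 = (-234487/534153 - 1101935)*(-57939647152) - 2981448 = -588602120542/534153*(-57939647152) - 2981448 = 34103399177122450996384/534153 - 2981448 = 34103399175529901602840/534153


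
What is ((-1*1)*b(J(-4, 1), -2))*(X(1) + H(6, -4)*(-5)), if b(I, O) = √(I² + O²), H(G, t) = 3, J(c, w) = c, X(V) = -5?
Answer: 40*√5 ≈ 89.443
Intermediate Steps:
((-1*1)*b(J(-4, 1), -2))*(X(1) + H(6, -4)*(-5)) = ((-1*1)*√((-4)² + (-2)²))*(-5 + 3*(-5)) = (-√(16 + 4))*(-5 - 15) = -√20*(-20) = -2*√5*(-20) = 40*√5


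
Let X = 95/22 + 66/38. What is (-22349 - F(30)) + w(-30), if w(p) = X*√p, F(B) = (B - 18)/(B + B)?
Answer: -111746/5 + 2531*I*√30/418 ≈ -22349.0 + 33.165*I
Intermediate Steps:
F(B) = (-18 + B)/(2*B) (F(B) = (-18 + B)/((2*B)) = (-18 + B)*(1/(2*B)) = (-18 + B)/(2*B))
X = 2531/418 (X = 95*(1/22) + 66*(1/38) = 95/22 + 33/19 = 2531/418 ≈ 6.0550)
w(p) = 2531*√p/418
(-22349 - F(30)) + w(-30) = (-22349 - (-18 + 30)/(2*30)) + 2531*√(-30)/418 = (-22349 - 12/(2*30)) + 2531*(I*√30)/418 = (-22349 - 1*⅕) + 2531*I*√30/418 = (-22349 - ⅕) + 2531*I*√30/418 = -111746/5 + 2531*I*√30/418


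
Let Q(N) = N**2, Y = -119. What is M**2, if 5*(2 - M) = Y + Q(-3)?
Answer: 576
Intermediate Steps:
M = 24 (M = 2 - (-119 + (-3)**2)/5 = 2 - (-119 + 9)/5 = 2 - 1/5*(-110) = 2 + 22 = 24)
M**2 = 24**2 = 576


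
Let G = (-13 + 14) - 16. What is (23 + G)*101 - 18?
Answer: 790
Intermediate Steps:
G = -15 (G = 1 - 16 = -15)
(23 + G)*101 - 18 = (23 - 15)*101 - 18 = 8*101 - 18 = 808 - 18 = 790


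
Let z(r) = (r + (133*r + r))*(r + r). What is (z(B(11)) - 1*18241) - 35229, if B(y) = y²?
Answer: 3899600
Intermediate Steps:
z(r) = 270*r² (z(r) = (r + 134*r)*(2*r) = (135*r)*(2*r) = 270*r²)
(z(B(11)) - 1*18241) - 35229 = (270*(11²)² - 1*18241) - 35229 = (270*121² - 18241) - 35229 = (270*14641 - 18241) - 35229 = (3953070 - 18241) - 35229 = 3934829 - 35229 = 3899600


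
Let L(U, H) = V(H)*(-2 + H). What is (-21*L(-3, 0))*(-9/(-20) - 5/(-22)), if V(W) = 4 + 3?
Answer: 21903/110 ≈ 199.12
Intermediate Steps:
V(W) = 7
L(U, H) = -14 + 7*H (L(U, H) = 7*(-2 + H) = -14 + 7*H)
(-21*L(-3, 0))*(-9/(-20) - 5/(-22)) = (-21*(-14 + 7*0))*(-9/(-20) - 5/(-22)) = (-21*(-14 + 0))*(-9*(-1/20) - 5*(-1/22)) = (-21*(-14))*(9/20 + 5/22) = 294*(149/220) = 21903/110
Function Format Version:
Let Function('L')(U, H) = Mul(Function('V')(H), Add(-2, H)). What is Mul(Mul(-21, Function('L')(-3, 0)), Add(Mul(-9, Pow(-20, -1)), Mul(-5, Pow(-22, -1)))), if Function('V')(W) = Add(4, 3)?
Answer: Rational(21903, 110) ≈ 199.12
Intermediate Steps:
Function('V')(W) = 7
Function('L')(U, H) = Add(-14, Mul(7, H)) (Function('L')(U, H) = Mul(7, Add(-2, H)) = Add(-14, Mul(7, H)))
Mul(Mul(-21, Function('L')(-3, 0)), Add(Mul(-9, Pow(-20, -1)), Mul(-5, Pow(-22, -1)))) = Mul(Mul(-21, Add(-14, Mul(7, 0))), Add(Mul(-9, Pow(-20, -1)), Mul(-5, Pow(-22, -1)))) = Mul(Mul(-21, Add(-14, 0)), Add(Mul(-9, Rational(-1, 20)), Mul(-5, Rational(-1, 22)))) = Mul(Mul(-21, -14), Add(Rational(9, 20), Rational(5, 22))) = Mul(294, Rational(149, 220)) = Rational(21903, 110)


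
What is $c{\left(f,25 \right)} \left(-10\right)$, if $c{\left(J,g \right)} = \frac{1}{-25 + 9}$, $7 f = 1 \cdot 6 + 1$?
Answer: $\frac{5}{8} \approx 0.625$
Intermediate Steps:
$f = 1$ ($f = \frac{1 \cdot 6 + 1}{7} = \frac{6 + 1}{7} = \frac{1}{7} \cdot 7 = 1$)
$c{\left(J,g \right)} = - \frac{1}{16}$ ($c{\left(J,g \right)} = \frac{1}{-16} = - \frac{1}{16}$)
$c{\left(f,25 \right)} \left(-10\right) = \left(- \frac{1}{16}\right) \left(-10\right) = \frac{5}{8}$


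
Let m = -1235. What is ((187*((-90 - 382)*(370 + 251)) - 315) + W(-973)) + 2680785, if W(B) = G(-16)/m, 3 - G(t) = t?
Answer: -3388545811/65 ≈ -5.2131e+7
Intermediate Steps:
G(t) = 3 - t
W(B) = -1/65 (W(B) = (3 - 1*(-16))/(-1235) = (3 + 16)*(-1/1235) = 19*(-1/1235) = -1/65)
((187*((-90 - 382)*(370 + 251)) - 315) + W(-973)) + 2680785 = ((187*((-90 - 382)*(370 + 251)) - 315) - 1/65) + 2680785 = ((187*(-472*621) - 315) - 1/65) + 2680785 = ((187*(-293112) - 315) - 1/65) + 2680785 = ((-54811944 - 315) - 1/65) + 2680785 = (-54812259 - 1/65) + 2680785 = -3562796836/65 + 2680785 = -3388545811/65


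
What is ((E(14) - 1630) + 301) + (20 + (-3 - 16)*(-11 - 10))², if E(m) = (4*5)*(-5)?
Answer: 174132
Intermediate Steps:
E(m) = -100 (E(m) = 20*(-5) = -100)
((E(14) - 1630) + 301) + (20 + (-3 - 16)*(-11 - 10))² = ((-100 - 1630) + 301) + (20 + (-3 - 16)*(-11 - 10))² = (-1730 + 301) + (20 - 19*(-21))² = -1429 + (20 + 399)² = -1429 + 419² = -1429 + 175561 = 174132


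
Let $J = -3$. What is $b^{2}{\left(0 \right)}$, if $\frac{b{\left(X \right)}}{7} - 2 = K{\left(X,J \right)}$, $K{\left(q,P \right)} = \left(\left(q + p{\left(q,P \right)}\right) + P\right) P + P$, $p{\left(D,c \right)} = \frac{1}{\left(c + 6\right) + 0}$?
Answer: $2401$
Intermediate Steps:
$p{\left(D,c \right)} = \frac{1}{6 + c}$ ($p{\left(D,c \right)} = \frac{1}{\left(6 + c\right) + 0} = \frac{1}{6 + c}$)
$K{\left(q,P \right)} = P + P \left(P + q + \frac{1}{6 + P}\right)$ ($K{\left(q,P \right)} = \left(\left(q + \frac{1}{6 + P}\right) + P\right) P + P = \left(P + q + \frac{1}{6 + P}\right) P + P = P \left(P + q + \frac{1}{6 + P}\right) + P = P + P \left(P + q + \frac{1}{6 + P}\right)$)
$b{\left(X \right)} = 49 - 21 X$ ($b{\left(X \right)} = 14 + 7 \left(- \frac{3 \left(1 + \left(6 - 3\right) \left(1 - 3 + X\right)\right)}{6 - 3}\right) = 14 + 7 \left(- \frac{3 \left(1 + 3 \left(-2 + X\right)\right)}{3}\right) = 14 + 7 \left(\left(-3\right) \frac{1}{3} \left(1 + \left(-6 + 3 X\right)\right)\right) = 14 + 7 \left(\left(-3\right) \frac{1}{3} \left(-5 + 3 X\right)\right) = 14 + 7 \left(5 - 3 X\right) = 14 - \left(-35 + 21 X\right) = 49 - 21 X$)
$b^{2}{\left(0 \right)} = \left(49 - 0\right)^{2} = \left(49 + 0\right)^{2} = 49^{2} = 2401$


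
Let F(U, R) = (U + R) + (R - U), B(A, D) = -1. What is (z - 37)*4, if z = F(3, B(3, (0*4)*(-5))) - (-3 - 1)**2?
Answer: -220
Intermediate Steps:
F(U, R) = 2*R (F(U, R) = (R + U) + (R - U) = 2*R)
z = -18 (z = 2*(-1) - (-3 - 1)**2 = -2 - 1*(-4)**2 = -2 - 1*16 = -2 - 16 = -18)
(z - 37)*4 = (-18 - 37)*4 = -55*4 = -220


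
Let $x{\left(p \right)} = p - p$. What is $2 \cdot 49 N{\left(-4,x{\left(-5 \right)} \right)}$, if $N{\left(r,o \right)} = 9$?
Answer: $882$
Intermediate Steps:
$x{\left(p \right)} = 0$
$2 \cdot 49 N{\left(-4,x{\left(-5 \right)} \right)} = 2 \cdot 49 \cdot 9 = 98 \cdot 9 = 882$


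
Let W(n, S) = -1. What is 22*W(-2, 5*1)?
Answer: -22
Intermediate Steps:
22*W(-2, 5*1) = 22*(-1) = -22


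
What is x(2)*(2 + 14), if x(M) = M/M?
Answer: 16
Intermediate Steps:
x(M) = 1
x(2)*(2 + 14) = 1*(2 + 14) = 1*16 = 16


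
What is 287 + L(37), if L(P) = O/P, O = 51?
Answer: 10670/37 ≈ 288.38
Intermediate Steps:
L(P) = 51/P
287 + L(37) = 287 + 51/37 = 10670/37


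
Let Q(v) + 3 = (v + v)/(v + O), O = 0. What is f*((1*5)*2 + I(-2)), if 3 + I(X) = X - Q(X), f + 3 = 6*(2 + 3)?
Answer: 162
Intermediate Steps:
f = 27 (f = -3 + 6*(2 + 3) = -3 + 6*5 = -3 + 30 = 27)
Q(v) = -1 (Q(v) = -3 + (v + v)/(v + 0) = -3 + (2*v)/v = -3 + 2 = -1)
I(X) = -2 + X (I(X) = -3 + (X - 1*(-1)) = -3 + (X + 1) = -3 + (1 + X) = -2 + X)
f*((1*5)*2 + I(-2)) = 27*((1*5)*2 + (-2 - 2)) = 27*(5*2 - 4) = 27*(10 - 4) = 27*6 = 162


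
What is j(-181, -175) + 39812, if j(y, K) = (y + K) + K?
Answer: 39281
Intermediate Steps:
j(y, K) = y + 2*K (j(y, K) = (K + y) + K = y + 2*K)
j(-181, -175) + 39812 = (-181 + 2*(-175)) + 39812 = (-181 - 350) + 39812 = -531 + 39812 = 39281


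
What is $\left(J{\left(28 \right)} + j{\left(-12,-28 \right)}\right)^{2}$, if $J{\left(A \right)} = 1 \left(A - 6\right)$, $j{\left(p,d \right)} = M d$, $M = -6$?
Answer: $36100$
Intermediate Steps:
$j{\left(p,d \right)} = - 6 d$
$J{\left(A \right)} = -6 + A$ ($J{\left(A \right)} = 1 \left(-6 + A\right) = -6 + A$)
$\left(J{\left(28 \right)} + j{\left(-12,-28 \right)}\right)^{2} = \left(\left(-6 + 28\right) - -168\right)^{2} = \left(22 + 168\right)^{2} = 190^{2} = 36100$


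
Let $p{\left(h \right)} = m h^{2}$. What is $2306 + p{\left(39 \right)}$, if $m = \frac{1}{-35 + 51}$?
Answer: $\frac{38417}{16} \approx 2401.1$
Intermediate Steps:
$m = \frac{1}{16} \approx 0.0625$
$p{\left(h \right)} = \frac{h^{2}}{16}$
$2306 + p{\left(39 \right)} = 2306 + \frac{39^{2}}{16} = 2306 + \frac{1}{16} \cdot 1521 = 2306 + \frac{1521}{16} = \frac{38417}{16}$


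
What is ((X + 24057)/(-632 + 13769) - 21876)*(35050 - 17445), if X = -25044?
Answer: -1686476837465/4379 ≈ -3.8513e+8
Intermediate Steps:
((X + 24057)/(-632 + 13769) - 21876)*(35050 - 17445) = ((-25044 + 24057)/(-632 + 13769) - 21876)*(35050 - 17445) = (-987/13137 - 21876)*17605 = (-987*1/13137 - 21876)*17605 = (-329/4379 - 21876)*17605 = -95795333/4379*17605 = -1686476837465/4379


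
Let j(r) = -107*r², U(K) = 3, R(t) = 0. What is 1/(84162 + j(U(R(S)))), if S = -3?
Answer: 1/83199 ≈ 1.2019e-5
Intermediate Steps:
1/(84162 + j(U(R(S)))) = 1/(84162 - 107*3²) = 1/(84162 - 107*9) = 1/(84162 - 963) = 1/83199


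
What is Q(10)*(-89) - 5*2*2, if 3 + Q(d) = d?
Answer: -643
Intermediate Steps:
Q(d) = -3 + d
Q(10)*(-89) - 5*2*2 = (-3 + 10)*(-89) - 5*2*2 = 7*(-89) - 10*2 = -623 - 20 = -643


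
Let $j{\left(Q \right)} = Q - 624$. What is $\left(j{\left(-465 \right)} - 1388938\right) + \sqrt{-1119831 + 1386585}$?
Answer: $-1390027 + \sqrt{266754} \approx -1.3895 \cdot 10^{6}$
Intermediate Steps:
$j{\left(Q \right)} = -624 + Q$ ($j{\left(Q \right)} = Q - 624 = -624 + Q$)
$\left(j{\left(-465 \right)} - 1388938\right) + \sqrt{-1119831 + 1386585} = \left(\left(-624 - 465\right) - 1388938\right) + \sqrt{-1119831 + 1386585} = \left(-1089 - 1388938\right) + \sqrt{266754} = -1390027 + \sqrt{266754}$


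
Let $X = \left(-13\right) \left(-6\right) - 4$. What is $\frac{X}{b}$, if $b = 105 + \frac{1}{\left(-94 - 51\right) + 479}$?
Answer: $\frac{24716}{35071} \approx 0.70474$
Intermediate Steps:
$X = 74$ ($X = 78 - 4 = 74$)
$b = \frac{35071}{334}$ ($b = 105 + \frac{1}{-145 + 479} = 105 + \frac{1}{334} = \frac{35071}{334} \approx 105.0$)
$\frac{X}{b} = \frac{74}{\frac{35071}{334}} = 74 \cdot \frac{334}{35071} = \frac{24716}{35071}$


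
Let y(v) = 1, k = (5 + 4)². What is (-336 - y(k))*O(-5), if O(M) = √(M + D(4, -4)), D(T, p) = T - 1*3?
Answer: -674*I ≈ -674.0*I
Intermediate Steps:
k = 81 (k = 9² = 81)
D(T, p) = -3 + T (D(T, p) = T - 3 = -3 + T)
O(M) = √(1 + M) (O(M) = √(M + (-3 + 4)) = √(M + 1) = √(1 + M))
(-336 - y(k))*O(-5) = (-336 - 1*1)*√(1 - 5) = (-336 - 1)*√(-4) = -674*I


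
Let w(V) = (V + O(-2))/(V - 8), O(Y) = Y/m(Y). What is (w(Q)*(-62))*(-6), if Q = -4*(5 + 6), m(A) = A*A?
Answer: 8277/26 ≈ 318.35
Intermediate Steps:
m(A) = A²
Q = -44 (Q = -4*11 = -44)
O(Y) = 1/Y (O(Y) = Y/(Y²) = Y/Y² = 1/Y)
w(V) = (-½ + V)/(-8 + V) (w(V) = (V + 1/(-2))/(V - 8) = (V - ½)/(-8 + V) = (-½ + V)/(-8 + V))
(w(Q)*(-62))*(-6) = (((-½ - 44)/(-8 - 44))*(-62))*(-6) = ((-89/2/(-52))*(-62))*(-6) = (-1/52*(-89/2)*(-62))*(-6) = ((89/104)*(-62))*(-6) = -2759/52*(-6) = 8277/26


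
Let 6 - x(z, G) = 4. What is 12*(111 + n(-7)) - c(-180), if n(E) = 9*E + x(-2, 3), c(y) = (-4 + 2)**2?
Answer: 596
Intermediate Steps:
c(y) = 4 (c(y) = (-2)**2 = 4)
x(z, G) = 2 (x(z, G) = 6 - 1*4 = 6 - 4 = 2)
n(E) = 2 + 9*E (n(E) = 9*E + 2 = 2 + 9*E)
12*(111 + n(-7)) - c(-180) = 12*(111 + (2 + 9*(-7))) - 1*4 = 12*(111 + (2 - 63)) - 4 = 12*(111 - 61) - 4 = 12*50 - 4 = 600 - 4 = 596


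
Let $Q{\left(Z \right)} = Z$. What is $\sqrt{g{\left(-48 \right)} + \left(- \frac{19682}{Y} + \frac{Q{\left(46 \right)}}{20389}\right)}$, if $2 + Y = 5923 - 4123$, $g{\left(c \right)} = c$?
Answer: $\frac{i \sqrt{19804023233475253}}{18329711} \approx 7.6775 i$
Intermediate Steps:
$Y = 1798$ ($Y = -2 + \left(5923 - 4123\right) = -2 + 1800 = 1798$)
$\sqrt{g{\left(-48 \right)} + \left(- \frac{19682}{Y} + \frac{Q{\left(46 \right)}}{20389}\right)} = \sqrt{-48 + \left(- \frac{19682}{1798} + \frac{46}{20389}\right)} = \sqrt{-48 + \left(\left(-19682\right) \frac{1}{1798} + 46 \cdot \frac{1}{20389}\right)} = \sqrt{-48 + \left(- \frac{9841}{899} + \frac{46}{20389}\right)} = \sqrt{-48 - \frac{200606795}{18329711}} = \sqrt{- \frac{1080432923}{18329711}} = \frac{i \sqrt{19804023233475253}}{18329711}$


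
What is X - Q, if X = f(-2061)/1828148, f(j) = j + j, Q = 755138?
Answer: -690252014273/914074 ≈ -7.5514e+5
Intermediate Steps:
f(j) = 2*j
X = -2061/914074 (X = (2*(-2061))/1828148 = -4122*1/1828148 = -2061/914074 ≈ -0.0022547)
X - Q = -2061/914074 - 1*755138 = -2061/914074 - 755138 = -690252014273/914074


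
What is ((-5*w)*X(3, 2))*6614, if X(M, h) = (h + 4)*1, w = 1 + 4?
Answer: -992100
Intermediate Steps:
w = 5
X(M, h) = 4 + h (X(M, h) = (4 + h)*1 = 4 + h)
((-5*w)*X(3, 2))*6614 = ((-5*5)*(4 + 2))*6614 = -25*6*6614 = -150*6614 = -992100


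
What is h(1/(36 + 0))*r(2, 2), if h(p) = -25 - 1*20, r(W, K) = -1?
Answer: 45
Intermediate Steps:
h(p) = -45 (h(p) = -25 - 20 = -45)
h(1/(36 + 0))*r(2, 2) = -45*(-1) = 45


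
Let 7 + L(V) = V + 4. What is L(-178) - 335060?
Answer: -335241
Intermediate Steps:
L(V) = -3 + V (L(V) = -7 + (V + 4) = -7 + (4 + V) = -3 + V)
L(-178) - 335060 = (-3 - 178) - 335060 = -181 - 335060 = -335241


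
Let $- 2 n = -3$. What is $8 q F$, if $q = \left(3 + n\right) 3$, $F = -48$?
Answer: $-5184$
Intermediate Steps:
$n = \frac{3}{2}$ ($n = \left(- \frac{1}{2}\right) \left(-3\right) = \frac{3}{2} \approx 1.5$)
$q = \frac{27}{2}$ ($q = \left(3 + \frac{3}{2}\right) 3 = \frac{9}{2} \cdot 3 = \frac{27}{2} \approx 13.5$)
$8 q F = 8 \cdot \frac{27}{2} \left(-48\right) = 108 \left(-48\right) = -5184$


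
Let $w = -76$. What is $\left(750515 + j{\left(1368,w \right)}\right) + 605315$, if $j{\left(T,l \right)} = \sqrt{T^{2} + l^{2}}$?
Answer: $1355830 + 380 \sqrt{13} \approx 1.3572 \cdot 10^{6}$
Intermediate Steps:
$\left(750515 + j{\left(1368,w \right)}\right) + 605315 = \left(750515 + \sqrt{1368^{2} + \left(-76\right)^{2}}\right) + 605315 = \left(750515 + \sqrt{1871424 + 5776}\right) + 605315 = \left(750515 + \sqrt{1877200}\right) + 605315 = \left(750515 + 380 \sqrt{13}\right) + 605315 = 1355830 + 380 \sqrt{13}$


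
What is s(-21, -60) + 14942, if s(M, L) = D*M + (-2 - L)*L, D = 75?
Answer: 9887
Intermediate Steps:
s(M, L) = 75*M + L*(-2 - L) (s(M, L) = 75*M + (-2 - L)*L = 75*M + L*(-2 - L))
s(-21, -60) + 14942 = (-1*(-60)² - 2*(-60) + 75*(-21)) + 14942 = (-1*3600 + 120 - 1575) + 14942 = (-3600 + 120 - 1575) + 14942 = -5055 + 14942 = 9887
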